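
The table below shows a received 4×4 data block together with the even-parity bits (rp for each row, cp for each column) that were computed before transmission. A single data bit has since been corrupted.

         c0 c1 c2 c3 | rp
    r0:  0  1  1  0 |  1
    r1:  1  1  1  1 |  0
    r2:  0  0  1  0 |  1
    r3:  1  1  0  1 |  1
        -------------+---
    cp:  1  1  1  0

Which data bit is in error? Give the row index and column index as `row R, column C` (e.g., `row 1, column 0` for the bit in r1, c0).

row 0, column 0

Recompute each row's even parity and compare to rp:
  r0: data parity 0, sent rp 1 → mismatch
  r1: data parity 0, sent rp 0 → ok
  r2: data parity 1, sent rp 1 → ok
  r3: data parity 1, sent rp 1 → ok
Recompute each column's even parity and compare to cp:
  c0: data parity 0, sent cp 1 → mismatch
  c1: data parity 1, sent cp 1 → ok
  c2: data parity 1, sent cp 1 → ok
  c3: data parity 0, sent cp 0 → ok
Exactly one row (r0) and one column (c0) fail → the flipped bit is at their intersection.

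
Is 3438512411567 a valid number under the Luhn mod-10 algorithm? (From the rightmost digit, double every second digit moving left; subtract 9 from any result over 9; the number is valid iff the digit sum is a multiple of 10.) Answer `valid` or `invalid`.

From the right, keep odd positions and double even positions (subtract 9 from any doubled value over 9):
  doubled (positions 2,4,...): 3 2 8 2 7 8 → sum 30
  kept (positions 1,3,...): 7 5 1 2 5 3 3 → sum 26
Total = 56.
56 mod 10 = 6, so the number is invalid.

invalid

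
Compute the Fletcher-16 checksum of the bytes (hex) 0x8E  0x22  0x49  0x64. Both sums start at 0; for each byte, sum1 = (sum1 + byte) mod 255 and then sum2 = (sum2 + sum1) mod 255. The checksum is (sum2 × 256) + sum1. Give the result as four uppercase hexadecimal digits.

975E

Running sums (mod 255):
  after byte 0 (0x8E): sum1=142, sum2=142
  after byte 1 (0x22): sum1=176, sum2=63
  after byte 2 (0x49): sum1=249, sum2=57
  after byte 3 (0x64): sum1=94, sum2=151
Checksum = sum2·256 + sum1 = 151·256 + 94 = 38750 = 0x975E.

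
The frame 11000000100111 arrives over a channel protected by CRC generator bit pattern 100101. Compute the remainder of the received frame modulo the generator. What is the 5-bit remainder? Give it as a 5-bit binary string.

10000

Modulo-2 division of 11000000100111 by 100101:
  pos 0: 110000 XOR 100101 = 010101
  pos 1: 101010 XOR 100101 = 001111
  pos 3: 111101 XOR 100101 = 011000
  pos 4: 110000 XOR 100101 = 010101
  pos 5: 101010 XOR 100101 = 001111
  pos 7: 111111 XOR 100101 = 011010
  pos 8: 110101 XOR 100101 = 010000
Remainder = 10000 (nonzero — an error is detected).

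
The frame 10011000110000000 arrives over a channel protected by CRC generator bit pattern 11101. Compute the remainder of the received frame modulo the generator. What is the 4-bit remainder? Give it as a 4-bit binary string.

1110

Modulo-2 division of 10011000110000000 by 11101:
  pos 0: 10011 XOR 11101 = 01110
  pos 1: 11100 XOR 11101 = 00001
  pos 5: 10011 XOR 11101 = 01110
  pos 6: 11100 XOR 11101 = 00001
  pos 10: 10000 XOR 11101 = 01101
  pos 11: 11010 XOR 11101 = 00111
Remainder = 1110 (nonzero — an error is detected).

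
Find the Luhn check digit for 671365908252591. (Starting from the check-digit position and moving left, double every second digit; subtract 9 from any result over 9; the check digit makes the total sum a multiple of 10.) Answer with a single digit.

Partial digits right→left: 1 9 5 2 5 2 8 0 9 5 6 3 1 7 6
Double every second digit counting from the check-digit position (so the 1st, 3rd, 5th, ... of the partial from the right).
  doubled (with −9 where >9): 2 1 1 7 9 3 2 3 → sum 28
  kept as-is: 9 2 2 0 5 3 7 → sum 28
Total = 28 + 28 = 56.
Check digit = (10 − (56 mod 10)) mod 10 = 4.

4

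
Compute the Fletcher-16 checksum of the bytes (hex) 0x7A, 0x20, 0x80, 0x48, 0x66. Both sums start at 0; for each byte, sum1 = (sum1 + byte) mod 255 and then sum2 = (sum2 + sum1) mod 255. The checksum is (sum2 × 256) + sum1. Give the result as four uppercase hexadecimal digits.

5DC9

Running sums (mod 255):
  after byte 0 (0x7A): sum1=122, sum2=122
  after byte 1 (0x20): sum1=154, sum2=21
  after byte 2 (0x80): sum1=27, sum2=48
  after byte 3 (0x48): sum1=99, sum2=147
  after byte 4 (0x66): sum1=201, sum2=93
Checksum = sum2·256 + sum1 = 93·256 + 201 = 24009 = 0x5DC9.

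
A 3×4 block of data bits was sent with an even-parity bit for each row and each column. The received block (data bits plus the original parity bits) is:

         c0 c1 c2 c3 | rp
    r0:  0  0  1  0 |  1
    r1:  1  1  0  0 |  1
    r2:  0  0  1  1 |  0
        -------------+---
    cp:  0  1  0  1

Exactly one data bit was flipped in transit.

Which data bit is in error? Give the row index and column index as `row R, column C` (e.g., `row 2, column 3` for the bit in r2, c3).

Recompute each row's even parity and compare to rp:
  r0: data parity 1, sent rp 1 → ok
  r1: data parity 0, sent rp 1 → mismatch
  r2: data parity 0, sent rp 0 → ok
Recompute each column's even parity and compare to cp:
  c0: data parity 1, sent cp 0 → mismatch
  c1: data parity 1, sent cp 1 → ok
  c2: data parity 0, sent cp 0 → ok
  c3: data parity 1, sent cp 1 → ok
Exactly one row (r1) and one column (c0) fail → the flipped bit is at their intersection.

row 1, column 0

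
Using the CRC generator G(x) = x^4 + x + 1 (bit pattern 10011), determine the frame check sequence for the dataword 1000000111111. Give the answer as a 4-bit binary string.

1111

Append 4 zeros: 10000001111110000. Divide by 10011 (XOR where the leading bit is 1):
  pos 0: 10000 XOR 10011 = 00011
  pos 3: 11001 XOR 10011 = 01010
  pos 4: 10101 XOR 10011 = 00110
  pos 6: 11011 XOR 10011 = 01000
  pos 7: 10001 XOR 10011 = 00010
  pos 10: 10100 XOR 10011 = 00111
  pos 12: 11100 XOR 10011 = 01111
Remainder (last 4 bits) = 1111. This is the CRC / FCS.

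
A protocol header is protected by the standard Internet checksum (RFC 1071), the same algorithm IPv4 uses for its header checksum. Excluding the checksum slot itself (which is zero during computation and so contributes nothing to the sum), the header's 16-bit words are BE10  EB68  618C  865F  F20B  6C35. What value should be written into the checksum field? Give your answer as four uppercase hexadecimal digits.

One's-complement addition (fold any carry out of bit 15 back into bit 0):
  0xBE10 + 0xEB68 = 0x1A978 → wrap carry → 0xA979
  0xA979 + 0x618C = 0x10B05 → wrap carry → 0x0B06
  0x0B06 + 0x865F = 0x09165
  0x9165 + 0xF20B = 0x18370 → wrap carry → 0x8371
  0x8371 + 0x6C35 = 0x0EFA6
One's-complement sum = 0xEFA6.
Checksum = ~0xEFA6 & 0xFFFF = 0x1059.

1059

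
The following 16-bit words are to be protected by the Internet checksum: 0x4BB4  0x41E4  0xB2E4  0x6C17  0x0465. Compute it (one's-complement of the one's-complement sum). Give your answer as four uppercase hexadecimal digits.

4F06

One's-complement addition (fold any carry out of bit 15 back into bit 0):
  0x4BB4 + 0x41E4 = 0x08D98
  0x8D98 + 0xB2E4 = 0x1407C → wrap carry → 0x407D
  0x407D + 0x6C17 = 0x0AC94
  0xAC94 + 0x0465 = 0x0B0F9
One's-complement sum = 0xB0F9.
Checksum = ~0xB0F9 & 0xFFFF = 0x4F06.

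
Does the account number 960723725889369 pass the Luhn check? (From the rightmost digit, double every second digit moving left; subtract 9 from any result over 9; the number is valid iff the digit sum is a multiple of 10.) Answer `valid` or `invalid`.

From the right, keep odd positions and double even positions (subtract 9 from any doubled value over 9):
  doubled (positions 2,4,...): 3 9 7 4 6 5 3 → sum 37
  kept (positions 1,3,...): 9 3 8 5 7 2 0 9 → sum 43
Total = 80.
80 mod 10 = 0, so the number is valid.

valid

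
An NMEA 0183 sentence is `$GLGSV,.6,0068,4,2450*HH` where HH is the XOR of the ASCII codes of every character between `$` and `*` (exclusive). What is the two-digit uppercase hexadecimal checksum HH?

XOR the ASCII codes of the payload characters:
  'G' = 0x47 → acc = 0x47
  'L' = 0x4C → acc = 0x0B
  'G' = 0x47 → acc = 0x4C
  'S' = 0x53 → acc = 0x1F
  'V' = 0x56 → acc = 0x49
  ',' = 0x2C → acc = 0x65
  '.' = 0x2E → acc = 0x4B
  '6' = 0x36 → acc = 0x7D
  ',' = 0x2C → acc = 0x51
  '0' = 0x30 → acc = 0x61
  '0' = 0x30 → acc = 0x51
  '6' = 0x36 → acc = 0x67
  '8' = 0x38 → acc = 0x5F
  ',' = 0x2C → acc = 0x73
  '4' = 0x34 → acc = 0x47
  ',' = 0x2C → acc = 0x6B
  '2' = 0x32 → acc = 0x59
  '4' = 0x34 → acc = 0x6D
  '5' = 0x35 → acc = 0x58
  '0' = 0x30 → acc = 0x68
Checksum = 0x68.

68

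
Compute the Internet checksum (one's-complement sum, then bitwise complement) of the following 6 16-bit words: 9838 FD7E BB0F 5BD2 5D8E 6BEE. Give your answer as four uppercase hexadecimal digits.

One's-complement addition (fold any carry out of bit 15 back into bit 0):
  0x9838 + 0xFD7E = 0x195B6 → wrap carry → 0x95B7
  0x95B7 + 0xBB0F = 0x150C6 → wrap carry → 0x50C7
  0x50C7 + 0x5BD2 = 0x0AC99
  0xAC99 + 0x5D8E = 0x10A27 → wrap carry → 0x0A28
  0x0A28 + 0x6BEE = 0x07616
One's-complement sum = 0x7616.
Checksum = ~0x7616 & 0xFFFF = 0x89E9.

89E9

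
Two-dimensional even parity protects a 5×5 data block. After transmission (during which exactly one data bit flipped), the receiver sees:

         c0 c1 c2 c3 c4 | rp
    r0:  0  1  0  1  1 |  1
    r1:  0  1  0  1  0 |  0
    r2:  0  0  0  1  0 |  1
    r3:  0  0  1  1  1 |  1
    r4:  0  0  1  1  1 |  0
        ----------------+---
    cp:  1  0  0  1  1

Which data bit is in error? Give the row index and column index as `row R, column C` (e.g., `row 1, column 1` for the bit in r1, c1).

Recompute each row's even parity and compare to rp:
  r0: data parity 1, sent rp 1 → ok
  r1: data parity 0, sent rp 0 → ok
  r2: data parity 1, sent rp 1 → ok
  r3: data parity 1, sent rp 1 → ok
  r4: data parity 1, sent rp 0 → mismatch
Recompute each column's even parity and compare to cp:
  c0: data parity 0, sent cp 1 → mismatch
  c1: data parity 0, sent cp 0 → ok
  c2: data parity 0, sent cp 0 → ok
  c3: data parity 1, sent cp 1 → ok
  c4: data parity 1, sent cp 1 → ok
Exactly one row (r4) and one column (c0) fail → the flipped bit is at their intersection.

row 4, column 0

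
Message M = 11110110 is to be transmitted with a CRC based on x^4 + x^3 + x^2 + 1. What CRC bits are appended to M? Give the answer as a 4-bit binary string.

1010

Append 4 zeros: 111101100000. Divide by 11101 (XOR where the leading bit is 1):
  pos 0: 11110 XOR 11101 = 00011
  pos 3: 11110 XOR 11101 = 00011
  pos 6: 11000 XOR 11101 = 00101
Remainder (last 4 bits) = 1010. This is the CRC / FCS.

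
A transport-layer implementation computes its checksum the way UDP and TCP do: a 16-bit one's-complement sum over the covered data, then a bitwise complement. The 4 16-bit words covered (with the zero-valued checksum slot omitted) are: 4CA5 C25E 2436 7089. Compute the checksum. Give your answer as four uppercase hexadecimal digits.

One's-complement addition (fold any carry out of bit 15 back into bit 0):
  0x4CA5 + 0xC25E = 0x10F03 → wrap carry → 0x0F04
  0x0F04 + 0x2436 = 0x0333A
  0x333A + 0x7089 = 0x0A3C3
One's-complement sum = 0xA3C3.
Checksum = ~0xA3C3 & 0xFFFF = 0x5C3C.

5C3C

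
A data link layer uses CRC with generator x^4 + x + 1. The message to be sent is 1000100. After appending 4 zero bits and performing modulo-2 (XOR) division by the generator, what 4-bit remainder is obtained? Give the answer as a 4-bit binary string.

1011

Append 4 zeros: 10001000000. Divide by 10011 (XOR where the leading bit is 1):
  pos 0: 10001 XOR 10011 = 00010
  pos 3: 10000 XOR 10011 = 00011
  pos 6: 11000 XOR 10011 = 01011
Remainder (last 4 bits) = 1011. This is the CRC / FCS.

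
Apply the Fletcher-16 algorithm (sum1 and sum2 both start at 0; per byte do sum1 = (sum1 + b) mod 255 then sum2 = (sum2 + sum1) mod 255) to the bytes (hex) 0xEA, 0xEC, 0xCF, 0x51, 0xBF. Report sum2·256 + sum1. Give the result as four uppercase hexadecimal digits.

1CB8

Running sums (mod 255):
  after byte 0 (0xEA): sum1=234, sum2=234
  after byte 1 (0xEC): sum1=215, sum2=194
  after byte 2 (0xCF): sum1=167, sum2=106
  after byte 3 (0x51): sum1=248, sum2=99
  after byte 4 (0xBF): sum1=184, sum2=28
Checksum = sum2·256 + sum1 = 28·256 + 184 = 7352 = 0x1CB8.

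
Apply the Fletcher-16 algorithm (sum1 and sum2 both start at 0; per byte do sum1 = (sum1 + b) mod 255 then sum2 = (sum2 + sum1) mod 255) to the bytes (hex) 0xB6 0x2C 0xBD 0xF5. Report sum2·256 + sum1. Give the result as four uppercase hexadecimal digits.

Running sums (mod 255):
  after byte 0 (0xB6): sum1=182, sum2=182
  after byte 1 (0x2C): sum1=226, sum2=153
  after byte 2 (0xBD): sum1=160, sum2=58
  after byte 3 (0xF5): sum1=150, sum2=208
Checksum = sum2·256 + sum1 = 208·256 + 150 = 53398 = 0xD096.

D096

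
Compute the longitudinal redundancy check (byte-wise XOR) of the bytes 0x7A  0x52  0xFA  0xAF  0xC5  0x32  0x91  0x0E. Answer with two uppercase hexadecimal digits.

15

XOR the bytes together:
  start with 0x7A
  0x7A ⊕ 0x52 = 0x28
  0x28 ⊕ 0xFA = 0xD2
  0xD2 ⊕ 0xAF = 0x7D
  0x7D ⊕ 0xC5 = 0xB8
  0xB8 ⊕ 0x32 = 0x8A
  0x8A ⊕ 0x91 = 0x1B
  0x1B ⊕ 0x0E = 0x15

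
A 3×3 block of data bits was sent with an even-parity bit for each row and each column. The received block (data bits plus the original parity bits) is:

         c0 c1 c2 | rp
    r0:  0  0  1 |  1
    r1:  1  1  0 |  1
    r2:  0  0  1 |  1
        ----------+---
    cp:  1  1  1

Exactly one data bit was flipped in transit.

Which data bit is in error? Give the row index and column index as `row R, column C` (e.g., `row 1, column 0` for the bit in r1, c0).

Recompute each row's even parity and compare to rp:
  r0: data parity 1, sent rp 1 → ok
  r1: data parity 0, sent rp 1 → mismatch
  r2: data parity 1, sent rp 1 → ok
Recompute each column's even parity and compare to cp:
  c0: data parity 1, sent cp 1 → ok
  c1: data parity 1, sent cp 1 → ok
  c2: data parity 0, sent cp 1 → mismatch
Exactly one row (r1) and one column (c2) fail → the flipped bit is at their intersection.

row 1, column 2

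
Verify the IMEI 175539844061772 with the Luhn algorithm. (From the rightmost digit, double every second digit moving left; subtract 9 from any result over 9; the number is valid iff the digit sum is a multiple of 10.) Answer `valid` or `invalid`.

invalid

From the right, keep odd positions and double even positions (subtract 9 from any doubled value over 9):
  doubled (positions 2,4,...): 5 2 0 8 9 1 5 → sum 30
  kept (positions 1,3,...): 2 7 6 4 8 3 5 1 → sum 36
Total = 66.
66 mod 10 = 6, so the number is invalid.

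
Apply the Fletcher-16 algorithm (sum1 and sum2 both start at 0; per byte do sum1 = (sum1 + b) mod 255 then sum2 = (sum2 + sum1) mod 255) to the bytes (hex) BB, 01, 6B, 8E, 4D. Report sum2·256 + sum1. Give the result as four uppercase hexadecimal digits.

Running sums (mod 255):
  after byte 0 (BB): sum1=187, sum2=187
  after byte 1 (01): sum1=188, sum2=120
  after byte 2 (6B): sum1=40, sum2=160
  after byte 3 (8E): sum1=182, sum2=87
  after byte 4 (4D): sum1=4, sum2=91
Checksum = sum2·256 + sum1 = 91·256 + 4 = 23300 = 0x5B04.

5B04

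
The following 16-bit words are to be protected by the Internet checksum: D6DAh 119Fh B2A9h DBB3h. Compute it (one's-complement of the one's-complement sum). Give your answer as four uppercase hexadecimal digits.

One's-complement addition (fold any carry out of bit 15 back into bit 0):
  0xD6DA + 0x119F = 0x0E879
  0xE879 + 0xB2A9 = 0x19B22 → wrap carry → 0x9B23
  0x9B23 + 0xDBB3 = 0x176D6 → wrap carry → 0x76D7
One's-complement sum = 0x76D7.
Checksum = ~0x76D7 & 0xFFFF = 0x8928.

8928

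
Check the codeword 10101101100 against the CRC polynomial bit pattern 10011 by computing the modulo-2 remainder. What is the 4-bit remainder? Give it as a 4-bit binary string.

0100

Modulo-2 division of 10101101100 by 10011:
  pos 0: 10101 XOR 10011 = 00110
  pos 2: 11010 XOR 10011 = 01001
  pos 3: 10011 XOR 10011 = 00000
Remainder = 0100 (nonzero — an error is detected).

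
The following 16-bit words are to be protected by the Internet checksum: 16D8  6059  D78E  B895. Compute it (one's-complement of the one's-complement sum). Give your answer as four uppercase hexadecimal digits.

F8A9

One's-complement addition (fold any carry out of bit 15 back into bit 0):
  0x16D8 + 0x6059 = 0x07731
  0x7731 + 0xD78E = 0x14EBF → wrap carry → 0x4EC0
  0x4EC0 + 0xB895 = 0x10755 → wrap carry → 0x0756
One's-complement sum = 0x0756.
Checksum = ~0x0756 & 0xFFFF = 0xF8A9.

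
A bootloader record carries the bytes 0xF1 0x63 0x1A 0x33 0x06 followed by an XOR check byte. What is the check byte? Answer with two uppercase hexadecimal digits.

BD

XOR the bytes together:
  start with 0xF1
  0xF1 ⊕ 0x63 = 0x92
  0x92 ⊕ 0x1A = 0x88
  0x88 ⊕ 0x33 = 0xBB
  0xBB ⊕ 0x06 = 0xBD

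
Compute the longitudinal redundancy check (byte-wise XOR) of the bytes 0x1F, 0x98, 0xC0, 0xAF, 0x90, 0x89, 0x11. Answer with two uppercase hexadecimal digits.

XOR the bytes together:
  start with 0x1F
  0x1F ⊕ 0x98 = 0x87
  0x87 ⊕ 0xC0 = 0x47
  0x47 ⊕ 0xAF = 0xE8
  0xE8 ⊕ 0x90 = 0x78
  0x78 ⊕ 0x89 = 0xF1
  0xF1 ⊕ 0x11 = 0xE0

E0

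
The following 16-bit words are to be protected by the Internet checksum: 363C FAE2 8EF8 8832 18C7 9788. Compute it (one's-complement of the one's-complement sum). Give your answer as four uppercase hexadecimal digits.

0766

One's-complement addition (fold any carry out of bit 15 back into bit 0):
  0x363C + 0xFAE2 = 0x1311E → wrap carry → 0x311F
  0x311F + 0x8EF8 = 0x0C017
  0xC017 + 0x8832 = 0x14849 → wrap carry → 0x484A
  0x484A + 0x18C7 = 0x06111
  0x6111 + 0x9788 = 0x0F899
One's-complement sum = 0xF899.
Checksum = ~0xF899 & 0xFFFF = 0x0766.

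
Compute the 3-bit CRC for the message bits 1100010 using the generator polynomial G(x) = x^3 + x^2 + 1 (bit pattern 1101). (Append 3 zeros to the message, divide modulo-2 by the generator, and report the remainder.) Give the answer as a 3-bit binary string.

001

Append 3 zeros: 1100010000. Divide by 1101 (XOR where the leading bit is 1):
  pos 0: 1100 XOR 1101 = 0001
  pos 3: 1010 XOR 1101 = 0111
  pos 4: 1110 XOR 1101 = 0011
  pos 6: 1100 XOR 1101 = 0001
Remainder (last 3 bits) = 001. This is the CRC / FCS.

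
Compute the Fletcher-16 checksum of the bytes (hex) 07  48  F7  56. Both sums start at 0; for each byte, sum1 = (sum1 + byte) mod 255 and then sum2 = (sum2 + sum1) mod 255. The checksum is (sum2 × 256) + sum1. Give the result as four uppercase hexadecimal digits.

3B9D

Running sums (mod 255):
  after byte 0 (07): sum1=7, sum2=7
  after byte 1 (48): sum1=79, sum2=86
  after byte 2 (F7): sum1=71, sum2=157
  after byte 3 (56): sum1=157, sum2=59
Checksum = sum2·256 + sum1 = 59·256 + 157 = 15261 = 0x3B9D.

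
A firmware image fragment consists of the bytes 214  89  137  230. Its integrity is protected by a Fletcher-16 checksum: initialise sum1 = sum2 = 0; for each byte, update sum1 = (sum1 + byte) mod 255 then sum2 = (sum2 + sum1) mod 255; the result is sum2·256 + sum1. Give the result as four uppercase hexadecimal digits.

Running sums (mod 255):
  after byte 0 (214): sum1=214, sum2=214
  after byte 1 (89): sum1=48, sum2=7
  after byte 2 (137): sum1=185, sum2=192
  after byte 3 (230): sum1=160, sum2=97
Checksum = sum2·256 + sum1 = 97·256 + 160 = 24992 = 0x61A0.

61A0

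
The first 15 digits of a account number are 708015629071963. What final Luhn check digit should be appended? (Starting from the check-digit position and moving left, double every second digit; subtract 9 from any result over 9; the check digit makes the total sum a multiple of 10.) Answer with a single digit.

Partial digits right→left: 3 6 9 1 7 0 9 2 6 5 1 0 8 0 7
Double every second digit counting from the check-digit position (so the 1st, 3rd, 5th, ... of the partial from the right).
  doubled (with −9 where >9): 6 9 5 9 3 2 7 5 → sum 46
  kept as-is: 6 1 0 2 5 0 0 → sum 14
Total = 46 + 14 = 60.
Check digit = (10 − (60 mod 10)) mod 10 = 0.

0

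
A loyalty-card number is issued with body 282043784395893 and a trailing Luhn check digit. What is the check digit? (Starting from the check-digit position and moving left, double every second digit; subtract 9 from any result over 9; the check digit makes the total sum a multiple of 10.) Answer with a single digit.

Partial digits right→left: 3 9 8 5 9 3 4 8 7 3 4 0 2 8 2
Double every second digit counting from the check-digit position (so the 1st, 3rd, 5th, ... of the partial from the right).
  doubled (with −9 where >9): 6 7 9 8 5 8 4 4 → sum 51
  kept as-is: 9 5 3 8 3 0 8 → sum 36
Total = 51 + 36 = 87.
Check digit = (10 − (87 mod 10)) mod 10 = 3.

3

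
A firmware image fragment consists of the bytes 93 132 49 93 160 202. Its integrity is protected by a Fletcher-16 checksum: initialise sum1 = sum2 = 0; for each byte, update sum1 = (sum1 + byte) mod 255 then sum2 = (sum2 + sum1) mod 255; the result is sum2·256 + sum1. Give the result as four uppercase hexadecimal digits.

AFDB

Running sums (mod 255):
  after byte 0 (93): sum1=93, sum2=93
  after byte 1 (132): sum1=225, sum2=63
  after byte 2 (49): sum1=19, sum2=82
  after byte 3 (93): sum1=112, sum2=194
  after byte 4 (160): sum1=17, sum2=211
  after byte 5 (202): sum1=219, sum2=175
Checksum = sum2·256 + sum1 = 175·256 + 219 = 45019 = 0xAFDB.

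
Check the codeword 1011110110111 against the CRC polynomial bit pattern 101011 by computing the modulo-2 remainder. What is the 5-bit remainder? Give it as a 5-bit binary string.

00000

Modulo-2 division of 1011110110111 by 101011:
  pos 0: 101111 XOR 101011 = 000100
  pos 3: 100011 XOR 101011 = 001000
  pos 5: 100001 XOR 101011 = 001010
  pos 7: 101011 XOR 101011 = 000000
Remainder = 00000 (zero — the frame passes the CRC check).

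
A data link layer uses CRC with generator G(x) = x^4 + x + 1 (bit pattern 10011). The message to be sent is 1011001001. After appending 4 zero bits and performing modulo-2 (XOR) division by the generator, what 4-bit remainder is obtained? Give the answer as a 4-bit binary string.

Append 4 zeros: 10110010010000. Divide by 10011 (XOR where the leading bit is 1):
  pos 0: 10110 XOR 10011 = 00101
  pos 2: 10101 XOR 10011 = 00110
  pos 4: 11000 XOR 10011 = 01011
  pos 5: 10111 XOR 10011 = 00100
  pos 7: 10000 XOR 10011 = 00011
Remainder (last 4 bits) = 1100. This is the CRC / FCS.

1100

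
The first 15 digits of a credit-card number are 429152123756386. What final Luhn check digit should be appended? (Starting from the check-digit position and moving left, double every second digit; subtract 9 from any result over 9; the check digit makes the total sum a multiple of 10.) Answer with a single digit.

Partial digits right→left: 6 8 3 6 5 7 3 2 1 2 5 1 9 2 4
Double every second digit counting from the check-digit position (so the 1st, 3rd, 5th, ... of the partial from the right).
  doubled (with −9 where >9): 3 6 1 6 2 1 9 8 → sum 36
  kept as-is: 8 6 7 2 2 1 2 → sum 28
Total = 36 + 28 = 64.
Check digit = (10 − (64 mod 10)) mod 10 = 6.

6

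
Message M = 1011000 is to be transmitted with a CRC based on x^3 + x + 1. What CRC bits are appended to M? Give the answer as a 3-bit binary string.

Append 3 zeros: 1011000000. Divide by 1011 (XOR where the leading bit is 1):
  pos 0: 1011 XOR 1011 = 0000
Remainder (last 3 bits) = 000. This is the CRC / FCS.

000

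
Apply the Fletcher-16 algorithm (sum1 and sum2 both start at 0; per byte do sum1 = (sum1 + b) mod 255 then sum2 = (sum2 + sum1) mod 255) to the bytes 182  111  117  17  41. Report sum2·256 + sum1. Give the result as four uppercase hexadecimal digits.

Running sums (mod 255):
  after byte 0 (182): sum1=182, sum2=182
  after byte 1 (111): sum1=38, sum2=220
  after byte 2 (117): sum1=155, sum2=120
  after byte 3 (17): sum1=172, sum2=37
  after byte 4 (41): sum1=213, sum2=250
Checksum = sum2·256 + sum1 = 250·256 + 213 = 64213 = 0xFAD5.

FAD5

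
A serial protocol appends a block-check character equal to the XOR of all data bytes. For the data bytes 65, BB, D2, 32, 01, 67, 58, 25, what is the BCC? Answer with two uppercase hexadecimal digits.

XOR the bytes together:
  start with 0x65
  0x65 ⊕ 0xBB = 0xDE
  0xDE ⊕ 0xD2 = 0x0C
  0x0C ⊕ 0x32 = 0x3E
  0x3E ⊕ 0x01 = 0x3F
  0x3F ⊕ 0x67 = 0x58
  0x58 ⊕ 0x58 = 0x00
  0x00 ⊕ 0x25 = 0x25

25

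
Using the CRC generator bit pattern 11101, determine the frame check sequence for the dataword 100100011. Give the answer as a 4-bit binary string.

Append 4 zeros: 1001000110000. Divide by 11101 (XOR where the leading bit is 1):
  pos 0: 10010 XOR 11101 = 01111
  pos 1: 11110 XOR 11101 = 00011
  pos 4: 11011 XOR 11101 = 00110
  pos 6: 11000 XOR 11101 = 00101
  pos 8: 10100 XOR 11101 = 01001
Remainder (last 4 bits) = 1001. This is the CRC / FCS.

1001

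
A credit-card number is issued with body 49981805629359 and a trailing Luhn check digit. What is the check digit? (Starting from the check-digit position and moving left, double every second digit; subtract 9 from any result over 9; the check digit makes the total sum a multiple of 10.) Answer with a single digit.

Partial digits right→left: 9 5 3 9 2 6 5 0 8 1 8 9 9 4
Double every second digit counting from the check-digit position (so the 1st, 3rd, 5th, ... of the partial from the right).
  doubled (with −9 where >9): 9 6 4 1 7 7 9 → sum 43
  kept as-is: 5 9 6 0 1 9 4 → sum 34
Total = 43 + 34 = 77.
Check digit = (10 − (77 mod 10)) mod 10 = 3.

3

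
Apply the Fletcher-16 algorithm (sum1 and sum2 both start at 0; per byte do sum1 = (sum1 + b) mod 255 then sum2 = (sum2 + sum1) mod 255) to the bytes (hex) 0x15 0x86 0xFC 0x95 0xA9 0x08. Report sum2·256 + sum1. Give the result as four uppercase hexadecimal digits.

Running sums (mod 255):
  after byte 0 (0x15): sum1=21, sum2=21
  after byte 1 (0x86): sum1=155, sum2=176
  after byte 2 (0xFC): sum1=152, sum2=73
  after byte 3 (0x95): sum1=46, sum2=119
  after byte 4 (0xA9): sum1=215, sum2=79
  after byte 5 (0x08): sum1=223, sum2=47
Checksum = sum2·256 + sum1 = 47·256 + 223 = 12255 = 0x2FDF.

2FDF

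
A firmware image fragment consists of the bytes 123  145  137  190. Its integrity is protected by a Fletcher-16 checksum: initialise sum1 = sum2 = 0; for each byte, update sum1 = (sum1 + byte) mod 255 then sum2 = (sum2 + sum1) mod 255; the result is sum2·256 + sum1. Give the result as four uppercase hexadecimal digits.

7455

Running sums (mod 255):
  after byte 0 (123): sum1=123, sum2=123
  after byte 1 (145): sum1=13, sum2=136
  after byte 2 (137): sum1=150, sum2=31
  after byte 3 (190): sum1=85, sum2=116
Checksum = sum2·256 + sum1 = 116·256 + 85 = 29781 = 0x7455.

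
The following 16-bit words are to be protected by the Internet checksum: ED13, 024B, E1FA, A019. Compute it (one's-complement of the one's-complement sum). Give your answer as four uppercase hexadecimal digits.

One's-complement addition (fold any carry out of bit 15 back into bit 0):
  0xED13 + 0x024B = 0x0EF5E
  0xEF5E + 0xE1FA = 0x1D158 → wrap carry → 0xD159
  0xD159 + 0xA019 = 0x17172 → wrap carry → 0x7173
One's-complement sum = 0x7173.
Checksum = ~0x7173 & 0xFFFF = 0x8E8C.

8E8C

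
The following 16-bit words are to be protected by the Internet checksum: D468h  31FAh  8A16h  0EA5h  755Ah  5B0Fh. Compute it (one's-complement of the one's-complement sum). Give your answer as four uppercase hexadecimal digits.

9077

One's-complement addition (fold any carry out of bit 15 back into bit 0):
  0xD468 + 0x31FA = 0x10662 → wrap carry → 0x0663
  0x0663 + 0x8A16 = 0x09079
  0x9079 + 0x0EA5 = 0x09F1E
  0x9F1E + 0x755A = 0x11478 → wrap carry → 0x1479
  0x1479 + 0x5B0F = 0x06F88
One's-complement sum = 0x6F88.
Checksum = ~0x6F88 & 0xFFFF = 0x9077.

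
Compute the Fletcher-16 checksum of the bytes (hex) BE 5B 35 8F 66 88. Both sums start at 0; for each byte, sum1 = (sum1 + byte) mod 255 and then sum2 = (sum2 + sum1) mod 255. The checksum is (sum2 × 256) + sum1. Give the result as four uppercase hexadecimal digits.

Running sums (mod 255):
  after byte 0 (BE): sum1=190, sum2=190
  after byte 1 (5B): sum1=26, sum2=216
  after byte 2 (35): sum1=79, sum2=40
  after byte 3 (8F): sum1=222, sum2=7
  after byte 4 (66): sum1=69, sum2=76
  after byte 5 (88): sum1=205, sum2=26
Checksum = sum2·256 + sum1 = 26·256 + 205 = 6861 = 0x1ACD.

1ACD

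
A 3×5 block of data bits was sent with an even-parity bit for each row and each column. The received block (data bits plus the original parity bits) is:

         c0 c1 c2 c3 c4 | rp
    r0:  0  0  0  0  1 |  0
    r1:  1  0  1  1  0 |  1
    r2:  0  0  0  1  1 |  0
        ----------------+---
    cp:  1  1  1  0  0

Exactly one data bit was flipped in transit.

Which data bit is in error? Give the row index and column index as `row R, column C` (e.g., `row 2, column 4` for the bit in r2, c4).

row 0, column 1

Recompute each row's even parity and compare to rp:
  r0: data parity 1, sent rp 0 → mismatch
  r1: data parity 1, sent rp 1 → ok
  r2: data parity 0, sent rp 0 → ok
Recompute each column's even parity and compare to cp:
  c0: data parity 1, sent cp 1 → ok
  c1: data parity 0, sent cp 1 → mismatch
  c2: data parity 1, sent cp 1 → ok
  c3: data parity 0, sent cp 0 → ok
  c4: data parity 0, sent cp 0 → ok
Exactly one row (r0) and one column (c1) fail → the flipped bit is at their intersection.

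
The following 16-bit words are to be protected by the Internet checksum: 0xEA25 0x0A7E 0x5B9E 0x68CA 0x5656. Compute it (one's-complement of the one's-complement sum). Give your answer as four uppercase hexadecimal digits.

F09C

One's-complement addition (fold any carry out of bit 15 back into bit 0):
  0xEA25 + 0x0A7E = 0x0F4A3
  0xF4A3 + 0x5B9E = 0x15041 → wrap carry → 0x5042
  0x5042 + 0x68CA = 0x0B90C
  0xB90C + 0x5656 = 0x10F62 → wrap carry → 0x0F63
One's-complement sum = 0x0F63.
Checksum = ~0x0F63 & 0xFFFF = 0xF09C.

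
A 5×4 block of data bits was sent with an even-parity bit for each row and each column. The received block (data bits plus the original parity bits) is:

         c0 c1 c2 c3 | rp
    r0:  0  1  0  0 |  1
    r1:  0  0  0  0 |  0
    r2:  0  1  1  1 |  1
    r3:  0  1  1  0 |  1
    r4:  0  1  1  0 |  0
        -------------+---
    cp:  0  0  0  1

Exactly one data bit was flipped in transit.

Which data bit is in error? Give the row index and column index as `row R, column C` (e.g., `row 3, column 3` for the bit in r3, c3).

row 3, column 2

Recompute each row's even parity and compare to rp:
  r0: data parity 1, sent rp 1 → ok
  r1: data parity 0, sent rp 0 → ok
  r2: data parity 1, sent rp 1 → ok
  r3: data parity 0, sent rp 1 → mismatch
  r4: data parity 0, sent rp 0 → ok
Recompute each column's even parity and compare to cp:
  c0: data parity 0, sent cp 0 → ok
  c1: data parity 0, sent cp 0 → ok
  c2: data parity 1, sent cp 0 → mismatch
  c3: data parity 1, sent cp 1 → ok
Exactly one row (r3) and one column (c2) fail → the flipped bit is at their intersection.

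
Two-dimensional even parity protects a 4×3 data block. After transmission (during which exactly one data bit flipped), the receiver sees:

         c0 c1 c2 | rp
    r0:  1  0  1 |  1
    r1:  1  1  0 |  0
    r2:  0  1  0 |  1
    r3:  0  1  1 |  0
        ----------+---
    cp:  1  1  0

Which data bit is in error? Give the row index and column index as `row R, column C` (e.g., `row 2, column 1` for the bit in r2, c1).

row 0, column 0

Recompute each row's even parity and compare to rp:
  r0: data parity 0, sent rp 1 → mismatch
  r1: data parity 0, sent rp 0 → ok
  r2: data parity 1, sent rp 1 → ok
  r3: data parity 0, sent rp 0 → ok
Recompute each column's even parity and compare to cp:
  c0: data parity 0, sent cp 1 → mismatch
  c1: data parity 1, sent cp 1 → ok
  c2: data parity 0, sent cp 0 → ok
Exactly one row (r0) and one column (c0) fail → the flipped bit is at their intersection.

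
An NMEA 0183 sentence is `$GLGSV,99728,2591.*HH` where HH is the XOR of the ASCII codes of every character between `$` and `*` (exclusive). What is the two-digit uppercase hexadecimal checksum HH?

55

XOR the ASCII codes of the payload characters:
  'G' = 0x47 → acc = 0x47
  'L' = 0x4C → acc = 0x0B
  'G' = 0x47 → acc = 0x4C
  'S' = 0x53 → acc = 0x1F
  'V' = 0x56 → acc = 0x49
  ',' = 0x2C → acc = 0x65
  '9' = 0x39 → acc = 0x5C
  '9' = 0x39 → acc = 0x65
  '7' = 0x37 → acc = 0x52
  '2' = 0x32 → acc = 0x60
  '8' = 0x38 → acc = 0x58
  ',' = 0x2C → acc = 0x74
  '2' = 0x32 → acc = 0x46
  '5' = 0x35 → acc = 0x73
  '9' = 0x39 → acc = 0x4A
  '1' = 0x31 → acc = 0x7B
  '.' = 0x2E → acc = 0x55
Checksum = 0x55.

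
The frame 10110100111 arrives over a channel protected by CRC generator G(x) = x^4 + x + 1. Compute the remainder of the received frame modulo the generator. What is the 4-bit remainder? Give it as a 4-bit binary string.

Modulo-2 division of 10110100111 by 10011:
  pos 0: 10110 XOR 10011 = 00101
  pos 2: 10110 XOR 10011 = 00101
  pos 4: 10101 XOR 10011 = 00110
  pos 6: 11011 XOR 10011 = 01000
Remainder = 1000 (nonzero — an error is detected).

1000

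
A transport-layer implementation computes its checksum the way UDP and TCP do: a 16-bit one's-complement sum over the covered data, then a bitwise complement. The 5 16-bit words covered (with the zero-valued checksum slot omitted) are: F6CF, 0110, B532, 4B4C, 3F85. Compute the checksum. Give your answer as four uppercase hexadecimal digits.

C81B

One's-complement addition (fold any carry out of bit 15 back into bit 0):
  0xF6CF + 0x0110 = 0x0F7DF
  0xF7DF + 0xB532 = 0x1AD11 → wrap carry → 0xAD12
  0xAD12 + 0x4B4C = 0x0F85E
  0xF85E + 0x3F85 = 0x137E3 → wrap carry → 0x37E4
One's-complement sum = 0x37E4.
Checksum = ~0x37E4 & 0xFFFF = 0xC81B.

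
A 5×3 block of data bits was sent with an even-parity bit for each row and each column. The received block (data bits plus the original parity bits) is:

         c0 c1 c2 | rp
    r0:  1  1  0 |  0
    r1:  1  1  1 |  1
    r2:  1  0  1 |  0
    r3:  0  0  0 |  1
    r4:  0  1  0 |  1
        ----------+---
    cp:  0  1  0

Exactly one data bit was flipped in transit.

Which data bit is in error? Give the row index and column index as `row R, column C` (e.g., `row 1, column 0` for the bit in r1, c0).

row 3, column 0

Recompute each row's even parity and compare to rp:
  r0: data parity 0, sent rp 0 → ok
  r1: data parity 1, sent rp 1 → ok
  r2: data parity 0, sent rp 0 → ok
  r3: data parity 0, sent rp 1 → mismatch
  r4: data parity 1, sent rp 1 → ok
Recompute each column's even parity and compare to cp:
  c0: data parity 1, sent cp 0 → mismatch
  c1: data parity 1, sent cp 1 → ok
  c2: data parity 0, sent cp 0 → ok
Exactly one row (r3) and one column (c0) fail → the flipped bit is at their intersection.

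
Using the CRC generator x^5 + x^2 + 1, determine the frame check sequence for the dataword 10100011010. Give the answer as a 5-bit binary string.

11110

Append 5 zeros: 1010001101000000. Divide by 100101 (XOR where the leading bit is 1):
  pos 0: 101000 XOR 100101 = 001101
  pos 2: 110111 XOR 100101 = 010010
  pos 3: 100100 XOR 100101 = 000001
  pos 8: 110000 XOR 100101 = 010101
  pos 9: 101010 XOR 100101 = 001111
Remainder (last 5 bits) = 11110. This is the CRC / FCS.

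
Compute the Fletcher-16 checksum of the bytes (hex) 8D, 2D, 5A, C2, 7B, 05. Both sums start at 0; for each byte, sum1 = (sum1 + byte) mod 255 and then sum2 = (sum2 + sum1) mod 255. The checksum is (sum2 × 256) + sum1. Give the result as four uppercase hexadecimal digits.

Running sums (mod 255):
  after byte 0 (8D): sum1=141, sum2=141
  after byte 1 (2D): sum1=186, sum2=72
  after byte 2 (5A): sum1=21, sum2=93
  after byte 3 (C2): sum1=215, sum2=53
  after byte 4 (7B): sum1=83, sum2=136
  after byte 5 (05): sum1=88, sum2=224
Checksum = sum2·256 + sum1 = 224·256 + 88 = 57432 = 0xE058.

E058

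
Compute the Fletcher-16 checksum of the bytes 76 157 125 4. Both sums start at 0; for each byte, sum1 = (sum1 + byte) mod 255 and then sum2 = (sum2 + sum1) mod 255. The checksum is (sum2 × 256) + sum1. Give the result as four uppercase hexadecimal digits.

Running sums (mod 255):
  after byte 0 (76): sum1=76, sum2=76
  after byte 1 (157): sum1=233, sum2=54
  after byte 2 (125): sum1=103, sum2=157
  after byte 3 (4): sum1=107, sum2=9
Checksum = sum2·256 + sum1 = 9·256 + 107 = 2411 = 0x096B.

096B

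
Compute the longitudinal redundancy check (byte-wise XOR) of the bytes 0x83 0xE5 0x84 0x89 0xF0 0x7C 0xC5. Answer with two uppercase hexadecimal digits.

22

XOR the bytes together:
  start with 0x83
  0x83 ⊕ 0xE5 = 0x66
  0x66 ⊕ 0x84 = 0xE2
  0xE2 ⊕ 0x89 = 0x6B
  0x6B ⊕ 0xF0 = 0x9B
  0x9B ⊕ 0x7C = 0xE7
  0xE7 ⊕ 0xC5 = 0x22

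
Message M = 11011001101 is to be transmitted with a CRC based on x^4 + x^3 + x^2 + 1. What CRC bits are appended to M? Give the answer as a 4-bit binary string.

1000

Append 4 zeros: 110110011010000. Divide by 11101 (XOR where the leading bit is 1):
  pos 0: 11011 XOR 11101 = 00110
  pos 2: 11000 XOR 11101 = 00101
  pos 4: 10111 XOR 11101 = 01010
  pos 5: 10100 XOR 11101 = 01001
  pos 6: 10011 XOR 11101 = 01110
  pos 7: 11100 XOR 11101 = 00001
Remainder (last 4 bits) = 1000. This is the CRC / FCS.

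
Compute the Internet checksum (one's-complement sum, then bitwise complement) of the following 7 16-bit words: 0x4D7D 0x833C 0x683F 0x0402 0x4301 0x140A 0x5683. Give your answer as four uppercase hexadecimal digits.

1576

One's-complement addition (fold any carry out of bit 15 back into bit 0):
  0x4D7D + 0x833C = 0x0D0B9
  0xD0B9 + 0x683F = 0x138F8 → wrap carry → 0x38F9
  0x38F9 + 0x0402 = 0x03CFB
  0x3CFB + 0x4301 = 0x07FFC
  0x7FFC + 0x140A = 0x09406
  0x9406 + 0x5683 = 0x0EA89
One's-complement sum = 0xEA89.
Checksum = ~0xEA89 & 0xFFFF = 0x1576.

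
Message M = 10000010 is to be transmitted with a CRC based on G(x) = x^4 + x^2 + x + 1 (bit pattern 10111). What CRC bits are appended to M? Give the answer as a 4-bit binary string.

1001

Append 4 zeros: 100000100000. Divide by 10111 (XOR where the leading bit is 1):
  pos 0: 10000 XOR 10111 = 00111
  pos 2: 11101 XOR 10111 = 01010
  pos 3: 10100 XOR 10111 = 00011
  pos 6: 11000 XOR 10111 = 01111
  pos 7: 11110 XOR 10111 = 01001
Remainder (last 4 bits) = 1001. This is the CRC / FCS.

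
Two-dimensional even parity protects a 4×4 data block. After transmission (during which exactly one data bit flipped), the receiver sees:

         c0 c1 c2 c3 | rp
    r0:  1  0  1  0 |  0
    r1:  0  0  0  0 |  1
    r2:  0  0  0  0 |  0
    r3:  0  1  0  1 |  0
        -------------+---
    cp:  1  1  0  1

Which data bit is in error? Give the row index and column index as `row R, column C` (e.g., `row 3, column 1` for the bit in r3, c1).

row 1, column 2

Recompute each row's even parity and compare to rp:
  r0: data parity 0, sent rp 0 → ok
  r1: data parity 0, sent rp 1 → mismatch
  r2: data parity 0, sent rp 0 → ok
  r3: data parity 0, sent rp 0 → ok
Recompute each column's even parity and compare to cp:
  c0: data parity 1, sent cp 1 → ok
  c1: data parity 1, sent cp 1 → ok
  c2: data parity 1, sent cp 0 → mismatch
  c3: data parity 1, sent cp 1 → ok
Exactly one row (r1) and one column (c2) fail → the flipped bit is at their intersection.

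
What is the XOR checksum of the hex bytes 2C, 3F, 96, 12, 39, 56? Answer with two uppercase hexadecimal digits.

XOR the bytes together:
  start with 0x2C
  0x2C ⊕ 0x3F = 0x13
  0x13 ⊕ 0x96 = 0x85
  0x85 ⊕ 0x12 = 0x97
  0x97 ⊕ 0x39 = 0xAE
  0xAE ⊕ 0x56 = 0xF8

F8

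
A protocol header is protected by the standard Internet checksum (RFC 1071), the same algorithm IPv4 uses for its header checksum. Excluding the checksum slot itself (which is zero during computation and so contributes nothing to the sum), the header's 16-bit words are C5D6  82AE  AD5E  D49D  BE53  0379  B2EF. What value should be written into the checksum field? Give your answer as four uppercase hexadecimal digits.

C0C1

One's-complement addition (fold any carry out of bit 15 back into bit 0):
  0xC5D6 + 0x82AE = 0x14884 → wrap carry → 0x4885
  0x4885 + 0xAD5E = 0x0F5E3
  0xF5E3 + 0xD49D = 0x1CA80 → wrap carry → 0xCA81
  0xCA81 + 0xBE53 = 0x188D4 → wrap carry → 0x88D5
  0x88D5 + 0x0379 = 0x08C4E
  0x8C4E + 0xB2EF = 0x13F3D → wrap carry → 0x3F3E
One's-complement sum = 0x3F3E.
Checksum = ~0x3F3E & 0xFFFF = 0xC0C1.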